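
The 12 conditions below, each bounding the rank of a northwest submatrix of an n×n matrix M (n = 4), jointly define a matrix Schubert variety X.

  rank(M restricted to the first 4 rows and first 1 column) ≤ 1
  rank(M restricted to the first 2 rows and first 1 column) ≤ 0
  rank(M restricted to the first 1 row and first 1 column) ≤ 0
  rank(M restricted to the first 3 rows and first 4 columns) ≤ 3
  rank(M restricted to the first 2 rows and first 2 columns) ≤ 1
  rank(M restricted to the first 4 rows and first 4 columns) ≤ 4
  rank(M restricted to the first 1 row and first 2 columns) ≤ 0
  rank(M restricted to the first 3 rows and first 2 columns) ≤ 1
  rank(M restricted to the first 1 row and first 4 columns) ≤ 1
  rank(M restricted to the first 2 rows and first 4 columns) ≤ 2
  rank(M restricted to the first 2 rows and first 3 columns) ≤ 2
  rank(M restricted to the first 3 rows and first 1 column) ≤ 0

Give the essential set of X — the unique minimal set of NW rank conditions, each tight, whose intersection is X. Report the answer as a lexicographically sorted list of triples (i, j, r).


Reconstructing r_w from the 12 given conditions:

  0, 0, 1, 1
  0, 1, 2, 2
  0, 1, 2, 3
  1, 2, 3, 4

reading off 1-entries of Δ²R: w = (3, 2, 4, 1).

|D(w)|=4, |Ess(w)|=2:

[(1, 2, 0), (3, 1, 0)]


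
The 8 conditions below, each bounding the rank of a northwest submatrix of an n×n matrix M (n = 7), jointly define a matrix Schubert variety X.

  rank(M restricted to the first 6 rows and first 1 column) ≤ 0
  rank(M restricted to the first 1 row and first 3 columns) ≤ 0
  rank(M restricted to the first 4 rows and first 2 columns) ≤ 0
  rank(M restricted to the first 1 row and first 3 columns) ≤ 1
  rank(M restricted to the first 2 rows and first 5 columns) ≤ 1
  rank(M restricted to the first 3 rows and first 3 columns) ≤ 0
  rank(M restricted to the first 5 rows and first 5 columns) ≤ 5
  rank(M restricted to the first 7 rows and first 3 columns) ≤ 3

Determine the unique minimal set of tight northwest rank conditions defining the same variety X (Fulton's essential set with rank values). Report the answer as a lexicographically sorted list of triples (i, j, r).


Reconstructing r_w from the 8 given conditions:

  row 1: 0 | 0 | 0 | 1 | 1 | 1 | 1
  row 2: 0 | 0 | 0 | 1 | 1 | 2 | 2
  row 3: 0 | 0 | 0 | 1 | 2 | 3 | 3
  row 4: 0 | 0 | 1 | 2 | 3 | 4 | 4
  row 5: 0 | 1 | 2 | 3 | 4 | 5 | 5
  row 6: 0 | 1 | 2 | 3 | 4 | 5 | 6
  row 7: 1 | 2 | 3 | 4 | 5 | 6 | 7

the unique w with this rank table is (4, 6, 5, 3, 2, 7, 1).

D(w) has 14 cells with 4 SE-corners; essential set:

[(2, 5, 1), (3, 3, 0), (4, 2, 0), (6, 1, 0)]


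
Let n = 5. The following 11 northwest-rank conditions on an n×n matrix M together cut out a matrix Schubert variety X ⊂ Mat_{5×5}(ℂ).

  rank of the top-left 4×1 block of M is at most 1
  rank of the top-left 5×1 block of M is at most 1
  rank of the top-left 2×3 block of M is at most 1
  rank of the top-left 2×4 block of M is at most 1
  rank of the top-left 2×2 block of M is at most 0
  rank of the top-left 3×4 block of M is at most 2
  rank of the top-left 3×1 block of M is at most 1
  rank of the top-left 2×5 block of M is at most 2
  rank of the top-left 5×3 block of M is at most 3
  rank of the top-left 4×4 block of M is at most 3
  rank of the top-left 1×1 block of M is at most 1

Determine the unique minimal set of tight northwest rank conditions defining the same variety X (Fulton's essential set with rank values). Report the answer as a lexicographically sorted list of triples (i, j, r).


Recovering R(i,j) via the rank-extension bound from the 11 conditions:

  R[1]: 0 0 1 1 1
  R[2]: 0 0 1 1 2
  R[3]: 1 1 2 2 3
  R[4]: 1 2 3 3 4
  R[5]: 1 2 3 4 5

hence w(1..5) = (3, 5, 1, 2, 4).

2 SE-corners of the 5-cell Rothe diagram give Ess(w):

[(2, 2, 0), (2, 4, 1)]


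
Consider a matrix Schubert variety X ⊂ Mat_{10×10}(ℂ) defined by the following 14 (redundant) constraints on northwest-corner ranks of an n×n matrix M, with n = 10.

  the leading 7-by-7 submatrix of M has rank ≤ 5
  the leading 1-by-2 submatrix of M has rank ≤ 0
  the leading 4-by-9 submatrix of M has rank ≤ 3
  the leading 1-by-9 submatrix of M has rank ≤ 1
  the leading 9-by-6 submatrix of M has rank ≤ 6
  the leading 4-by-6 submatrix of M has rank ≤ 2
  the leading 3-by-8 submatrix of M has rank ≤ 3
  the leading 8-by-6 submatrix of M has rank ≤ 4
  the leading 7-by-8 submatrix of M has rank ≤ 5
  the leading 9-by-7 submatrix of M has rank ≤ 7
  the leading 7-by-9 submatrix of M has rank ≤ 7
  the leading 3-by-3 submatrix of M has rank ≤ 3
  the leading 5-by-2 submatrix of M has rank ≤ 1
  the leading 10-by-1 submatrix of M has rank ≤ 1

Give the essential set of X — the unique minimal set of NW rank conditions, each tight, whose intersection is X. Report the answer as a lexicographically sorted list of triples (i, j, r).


Reconstructing r_w from the 14 given conditions:

  row 1: 0, 0, 1, 1, 1, 1, 1, 1, 1, 1
  row 2: 1, 1, 2, 2, 2, 2, 2, 2, 2, 2
  row 3: 1, 1, 2, 2, 2, 2, 3, 3, 3, 3
  row 4: 1, 1, 2, 2, 2, 2, 3, 3, 3, 4
  row 5: 1, 1, 2, 3, 3, 3, 4, 4, 4, 5
  row 6: 1, 2, 3, 4, 4, 4, 5, 5, 5, 6
  row 7: 1, 2, 3, 4, 4, 4, 5, 5, 6, 7
  row 8: 1, 2, 3, 4, 4, 4, 5, 6, 7, 8
  row 9: 1, 2, 3, 4, 5, 5, 6, 7, 8, 9
  row 10: 1, 2, 3, 4, 5, 6, 7, 8, 9, 10

so w = (3, 1, 7, 10, 4, 2, 9, 8, 5, 6).

Fulton essential set (6 of the 18 Rothe cells):

[(1, 2, 0), (4, 6, 2), (4, 9, 3), (5, 2, 1), (7, 8, 5), (8, 6, 4)]


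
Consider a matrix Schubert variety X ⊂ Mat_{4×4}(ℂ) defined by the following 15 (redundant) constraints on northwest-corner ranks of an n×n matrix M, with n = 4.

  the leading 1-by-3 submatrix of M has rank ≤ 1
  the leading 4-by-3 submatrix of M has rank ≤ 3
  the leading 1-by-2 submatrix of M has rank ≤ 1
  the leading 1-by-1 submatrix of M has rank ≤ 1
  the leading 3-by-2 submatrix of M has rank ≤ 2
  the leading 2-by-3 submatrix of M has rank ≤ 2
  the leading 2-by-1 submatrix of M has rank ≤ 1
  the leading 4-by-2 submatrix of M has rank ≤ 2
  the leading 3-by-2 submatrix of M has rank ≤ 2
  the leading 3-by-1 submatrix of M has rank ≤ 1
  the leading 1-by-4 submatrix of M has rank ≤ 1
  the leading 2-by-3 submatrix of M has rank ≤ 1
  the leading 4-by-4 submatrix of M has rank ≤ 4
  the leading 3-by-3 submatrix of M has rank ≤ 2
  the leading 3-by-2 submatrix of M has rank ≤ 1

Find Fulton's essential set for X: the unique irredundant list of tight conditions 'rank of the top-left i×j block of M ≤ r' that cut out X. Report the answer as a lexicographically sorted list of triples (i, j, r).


The tightest implied rank at each (i,j), from the 15 conditions:

  R[1]: 1 1 1 1
  R[2]: 1 1 1 2
  R[3]: 1 1 2 3
  R[4]: 1 2 3 4

reading off 1-entries of Δ²R: w = (1, 4, 3, 2).

Rothe diagram D(w) (3 cells), 2 SE-corners (essential conditions):

[(2, 3, 1), (3, 2, 1)]


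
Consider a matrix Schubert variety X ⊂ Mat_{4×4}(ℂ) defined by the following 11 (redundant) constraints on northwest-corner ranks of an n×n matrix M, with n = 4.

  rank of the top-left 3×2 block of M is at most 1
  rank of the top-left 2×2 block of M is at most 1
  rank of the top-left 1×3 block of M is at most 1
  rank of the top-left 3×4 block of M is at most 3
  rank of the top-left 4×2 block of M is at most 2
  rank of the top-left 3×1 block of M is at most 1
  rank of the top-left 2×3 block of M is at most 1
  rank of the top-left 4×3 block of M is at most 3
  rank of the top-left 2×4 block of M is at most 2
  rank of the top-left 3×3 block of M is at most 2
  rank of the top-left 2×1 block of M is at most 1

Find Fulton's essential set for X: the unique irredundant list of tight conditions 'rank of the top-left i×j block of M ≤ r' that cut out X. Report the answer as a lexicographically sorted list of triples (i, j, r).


Computing R[i][j] = min implied NW-rank bound (n=4, 11 conditions):

  R[1]: 1 1 1 1
  R[2]: 1 1 1 2
  R[3]: 1 1 2 3
  R[4]: 1 2 3 4

reading off 1-entries of Δ²R: w = (1, 4, 3, 2).

|D(w)|=3, |Ess(w)|=2:

[(2, 3, 1), (3, 2, 1)]


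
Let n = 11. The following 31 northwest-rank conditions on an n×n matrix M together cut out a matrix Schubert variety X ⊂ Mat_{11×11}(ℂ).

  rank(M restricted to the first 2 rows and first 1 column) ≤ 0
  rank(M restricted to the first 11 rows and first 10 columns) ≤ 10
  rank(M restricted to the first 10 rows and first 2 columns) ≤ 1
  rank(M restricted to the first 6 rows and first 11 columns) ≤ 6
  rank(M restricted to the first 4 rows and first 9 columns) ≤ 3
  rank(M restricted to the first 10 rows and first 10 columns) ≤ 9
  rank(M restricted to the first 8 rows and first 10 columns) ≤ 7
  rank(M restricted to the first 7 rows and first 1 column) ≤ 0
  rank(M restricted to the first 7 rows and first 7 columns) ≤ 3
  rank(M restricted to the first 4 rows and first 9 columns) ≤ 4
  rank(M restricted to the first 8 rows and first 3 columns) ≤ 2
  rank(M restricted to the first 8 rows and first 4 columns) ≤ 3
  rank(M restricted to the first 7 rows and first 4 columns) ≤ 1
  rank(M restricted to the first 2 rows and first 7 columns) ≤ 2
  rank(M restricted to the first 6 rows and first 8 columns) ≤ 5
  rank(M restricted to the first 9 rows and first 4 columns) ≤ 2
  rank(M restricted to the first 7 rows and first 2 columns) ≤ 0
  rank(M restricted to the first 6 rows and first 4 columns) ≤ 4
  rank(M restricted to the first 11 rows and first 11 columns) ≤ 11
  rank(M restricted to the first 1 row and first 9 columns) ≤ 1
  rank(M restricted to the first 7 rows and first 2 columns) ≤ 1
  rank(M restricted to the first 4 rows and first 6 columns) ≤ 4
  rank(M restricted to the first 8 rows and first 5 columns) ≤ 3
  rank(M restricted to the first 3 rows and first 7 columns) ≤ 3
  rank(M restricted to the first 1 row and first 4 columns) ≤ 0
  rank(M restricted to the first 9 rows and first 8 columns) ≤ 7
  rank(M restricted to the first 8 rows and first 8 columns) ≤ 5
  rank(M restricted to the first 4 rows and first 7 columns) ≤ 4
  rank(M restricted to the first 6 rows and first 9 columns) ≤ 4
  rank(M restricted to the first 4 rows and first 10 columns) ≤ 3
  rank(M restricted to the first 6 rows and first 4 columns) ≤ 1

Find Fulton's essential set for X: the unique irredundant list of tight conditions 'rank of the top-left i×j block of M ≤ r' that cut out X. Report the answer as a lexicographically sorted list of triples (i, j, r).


Recovering R(i,j) via the rank-extension bound from the 31 conditions:

  R[1]: 0 0 0 0 1 1 1 1 1 1 1
  R[2]: 0 0 1 1 2 2 2 2 2 2 2
  R[3]: 0 0 1 1 2 3 3 3 3 3 3
  R[4]: 0 0 1 1 2 3 3 3 3 3 4
  R[5]: 0 0 1 1 2 3 3 4 4 4 5
  R[6]: 0 0 1 1 2 3 3 4 4 5 6
  R[7]: 0 0 1 1 2 3 3 4 5 6 7
  R[8]: 1 1 2 2 3 4 4 5 6 7 8
  R[9]: 1 1 2 2 3 4 5 6 7 8 9
  R[10]: 1 1 2 3 4 5 6 7 8 9 10
  R[11]: 1 2 3 4 5 6 7 8 9 10 11

reading off 1-entries of Δ²R: w = (5, 3, 6, 11, 8, 10, 9, 1, 7, 4, 2).

|D(w)|=32, |Ess(w)|=8:

[(1, 4, 0), (4, 10, 3), (6, 9, 4), (7, 2, 0), (7, 4, 1), (7, 7, 3), (9, 4, 2), (10, 2, 1)]


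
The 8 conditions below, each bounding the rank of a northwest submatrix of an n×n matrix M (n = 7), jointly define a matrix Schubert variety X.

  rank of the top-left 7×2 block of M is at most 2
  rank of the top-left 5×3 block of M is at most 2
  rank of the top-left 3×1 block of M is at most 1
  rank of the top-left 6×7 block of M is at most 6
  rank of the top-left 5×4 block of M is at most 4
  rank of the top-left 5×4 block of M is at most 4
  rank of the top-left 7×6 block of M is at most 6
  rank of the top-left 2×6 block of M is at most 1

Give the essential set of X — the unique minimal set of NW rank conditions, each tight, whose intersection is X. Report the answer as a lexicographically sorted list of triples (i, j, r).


Reconstructing r_w from the 8 given conditions:

  row 1: 1 1 1 1 1 1 1
  row 2: 1 1 1 1 1 1 2
  row 3: 1 2 2 2 2 2 3
  row 4: 1 2 2 3 3 3 4
  row 5: 1 2 2 3 4 4 5
  row 6: 1 2 3 4 5 5 6
  row 7: 1 2 3 4 5 6 7

second differences of R give the permutation w = (1, 7, 2, 4, 5, 3, 6).

D(w) has 7 cells with 2 SE-corners; essential set:

[(2, 6, 1), (5, 3, 2)]


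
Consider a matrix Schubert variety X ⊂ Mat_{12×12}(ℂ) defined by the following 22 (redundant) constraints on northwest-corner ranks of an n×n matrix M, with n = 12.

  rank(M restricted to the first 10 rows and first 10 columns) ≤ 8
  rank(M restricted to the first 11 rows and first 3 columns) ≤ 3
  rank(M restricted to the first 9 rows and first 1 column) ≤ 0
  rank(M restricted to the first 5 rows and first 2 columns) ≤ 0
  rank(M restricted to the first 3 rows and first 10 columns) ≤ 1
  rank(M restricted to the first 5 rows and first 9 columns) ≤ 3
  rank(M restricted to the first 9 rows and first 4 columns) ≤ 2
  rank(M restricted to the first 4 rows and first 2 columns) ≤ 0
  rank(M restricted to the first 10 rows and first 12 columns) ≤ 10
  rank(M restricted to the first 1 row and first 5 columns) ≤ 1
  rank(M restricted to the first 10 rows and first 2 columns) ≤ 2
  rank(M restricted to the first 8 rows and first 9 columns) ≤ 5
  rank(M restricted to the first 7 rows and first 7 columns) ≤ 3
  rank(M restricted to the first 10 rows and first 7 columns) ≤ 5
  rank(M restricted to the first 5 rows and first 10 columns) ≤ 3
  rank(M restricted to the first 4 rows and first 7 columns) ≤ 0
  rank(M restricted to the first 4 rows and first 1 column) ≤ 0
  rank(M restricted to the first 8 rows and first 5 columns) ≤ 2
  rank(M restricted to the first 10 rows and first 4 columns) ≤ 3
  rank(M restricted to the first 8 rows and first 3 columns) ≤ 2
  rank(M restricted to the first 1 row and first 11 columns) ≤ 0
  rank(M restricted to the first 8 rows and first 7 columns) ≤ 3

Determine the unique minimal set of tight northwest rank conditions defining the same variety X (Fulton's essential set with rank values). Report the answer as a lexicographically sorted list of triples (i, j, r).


Rank table r_w(12×12) implied by the 22 constraints:

  row 1: 0 | 0 | 0 | 0 | 0 | 0 | 0 | 0 | 0 | 0 | 0 | 1
  row 2: 0 | 0 | 0 | 0 | 0 | 0 | 0 | 1 | 1 | 1 | 1 | 2
  row 3: 0 | 0 | 0 | 0 | 0 | 0 | 0 | 1 | 1 | 1 | 2 | 3
  row 4: 0 | 0 | 0 | 0 | 0 | 0 | 0 | 1 | 2 | 2 | 3 | 4
  row 5: 0 | 0 | 1 | 1 | 1 | 1 | 1 | 2 | 3 | 3 | 4 | 5
  row 6: 0 | 1 | 2 | 2 | 2 | 2 | 2 | 3 | 4 | 4 | 5 | 6
  row 7: 0 | 1 | 2 | 2 | 2 | 3 | 3 | 4 | 5 | 5 | 6 | 7
  row 8: 0 | 1 | 2 | 2 | 2 | 3 | 3 | 4 | 5 | 6 | 7 | 8
  row 9: 0 | 1 | 2 | 2 | 3 | 4 | 4 | 5 | 6 | 7 | 8 | 9
  row 10: 1 | 2 | 3 | 3 | 4 | 5 | 5 | 6 | 7 | 8 | 9 | 10
  row 11: 1 | 2 | 3 | 4 | 5 | 6 | 6 | 7 | 8 | 9 | 10 | 11
  row 12: 1 | 2 | 3 | 4 | 5 | 6 | 7 | 8 | 9 | 10 | 11 | 12

second differences of R give the permutation w = (12, 8, 11, 9, 3, 2, 6, 10, 5, 1, 4, 7).

Fulton essential set (8 of the 46 Rothe cells):

[(1, 11, 0), (3, 10, 1), (4, 7, 0), (5, 2, 0), (8, 5, 2), (8, 7, 3), (9, 1, 0), (9, 4, 2)]


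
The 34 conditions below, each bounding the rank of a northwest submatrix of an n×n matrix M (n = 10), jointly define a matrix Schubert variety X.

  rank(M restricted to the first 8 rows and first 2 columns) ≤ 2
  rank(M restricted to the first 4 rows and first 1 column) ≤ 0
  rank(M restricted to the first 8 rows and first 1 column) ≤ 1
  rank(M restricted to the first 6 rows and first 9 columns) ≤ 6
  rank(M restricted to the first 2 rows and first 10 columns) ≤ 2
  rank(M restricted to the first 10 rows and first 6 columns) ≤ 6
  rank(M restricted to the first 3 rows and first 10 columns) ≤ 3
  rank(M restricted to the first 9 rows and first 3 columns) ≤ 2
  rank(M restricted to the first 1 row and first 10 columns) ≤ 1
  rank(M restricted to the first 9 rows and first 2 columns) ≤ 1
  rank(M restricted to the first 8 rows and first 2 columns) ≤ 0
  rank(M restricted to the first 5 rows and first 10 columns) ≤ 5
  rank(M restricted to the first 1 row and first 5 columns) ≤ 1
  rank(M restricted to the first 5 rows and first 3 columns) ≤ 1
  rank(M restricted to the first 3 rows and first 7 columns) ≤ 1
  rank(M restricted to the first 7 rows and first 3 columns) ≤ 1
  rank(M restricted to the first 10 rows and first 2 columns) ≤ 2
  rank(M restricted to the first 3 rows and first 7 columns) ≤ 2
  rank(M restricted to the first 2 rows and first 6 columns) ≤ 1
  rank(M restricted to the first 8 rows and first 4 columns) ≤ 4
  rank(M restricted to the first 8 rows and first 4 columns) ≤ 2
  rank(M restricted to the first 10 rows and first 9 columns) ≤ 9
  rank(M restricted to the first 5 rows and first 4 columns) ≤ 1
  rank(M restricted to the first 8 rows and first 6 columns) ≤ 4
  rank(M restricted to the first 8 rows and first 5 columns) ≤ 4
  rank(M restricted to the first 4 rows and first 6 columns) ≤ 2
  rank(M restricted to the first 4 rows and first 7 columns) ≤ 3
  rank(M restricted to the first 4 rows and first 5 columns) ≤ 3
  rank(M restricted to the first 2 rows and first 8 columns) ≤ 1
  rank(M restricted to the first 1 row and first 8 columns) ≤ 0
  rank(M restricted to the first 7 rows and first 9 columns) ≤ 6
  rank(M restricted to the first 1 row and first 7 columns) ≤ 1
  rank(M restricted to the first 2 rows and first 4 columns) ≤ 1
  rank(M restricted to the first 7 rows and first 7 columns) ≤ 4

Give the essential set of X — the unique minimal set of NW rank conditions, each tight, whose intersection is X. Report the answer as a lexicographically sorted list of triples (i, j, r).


Propagating the 34 rank bounds to every northwest block:

  R[1]: 0, 0, 0, 0, 0, 0, 0, 0, 1, 1
  R[2]: 0, 0, 1, 1, 1, 1, 1, 1, 2, 2
  R[3]: 0, 0, 1, 1, 1, 1, 1, 2, 3, 3
  R[4]: 0, 0, 1, 1, 2, 2, 2, 3, 4, 4
  R[5]: 0, 0, 1, 1, 2, 3, 3, 4, 5, 5
  R[6]: 0, 0, 1, 2, 3, 4, 4, 5, 6, 6
  R[7]: 0, 0, 1, 2, 3, 4, 4, 5, 6, 7
  R[8]: 0, 0, 1, 2, 3, 4, 5, 6, 7, 8
  R[9]: 1, 1, 2, 3, 4, 5, 6, 7, 8, 9
  R[10]: 1, 2, 3, 4, 5, 6, 7, 8, 9, 10

so w = (9, 3, 8, 5, 6, 4, 10, 7, 1, 2).

5 SE-corners of the 29-cell Rothe diagram give Ess(w):

[(1, 8, 0), (3, 7, 1), (5, 4, 1), (7, 7, 4), (8, 2, 0)]


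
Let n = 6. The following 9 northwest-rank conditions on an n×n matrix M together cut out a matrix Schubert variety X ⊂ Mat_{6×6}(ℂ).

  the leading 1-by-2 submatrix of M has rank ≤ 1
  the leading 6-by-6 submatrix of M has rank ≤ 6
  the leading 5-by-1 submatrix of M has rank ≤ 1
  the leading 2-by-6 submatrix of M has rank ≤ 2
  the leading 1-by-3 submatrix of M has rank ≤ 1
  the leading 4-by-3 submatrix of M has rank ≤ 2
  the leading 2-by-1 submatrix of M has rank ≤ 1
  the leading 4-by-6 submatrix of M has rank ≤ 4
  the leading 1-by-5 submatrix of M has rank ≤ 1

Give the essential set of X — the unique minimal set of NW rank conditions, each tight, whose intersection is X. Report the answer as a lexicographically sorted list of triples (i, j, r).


Computing R[i][j] = min implied NW-rank bound (n=6, 9 conditions):

  R[1]: 1 1 1 1 1 1
  R[2]: 1 2 2 2 2 2
  R[3]: 1 2 2 3 3 3
  R[4]: 1 2 2 3 4 4
  R[5]: 1 2 3 4 5 5
  R[6]: 1 2 3 4 5 6

second differences of R give the permutation w = (1, 2, 4, 5, 3, 6).

D(w) has 2 cells with 1 SE-corner; essential set:

[(4, 3, 2)]


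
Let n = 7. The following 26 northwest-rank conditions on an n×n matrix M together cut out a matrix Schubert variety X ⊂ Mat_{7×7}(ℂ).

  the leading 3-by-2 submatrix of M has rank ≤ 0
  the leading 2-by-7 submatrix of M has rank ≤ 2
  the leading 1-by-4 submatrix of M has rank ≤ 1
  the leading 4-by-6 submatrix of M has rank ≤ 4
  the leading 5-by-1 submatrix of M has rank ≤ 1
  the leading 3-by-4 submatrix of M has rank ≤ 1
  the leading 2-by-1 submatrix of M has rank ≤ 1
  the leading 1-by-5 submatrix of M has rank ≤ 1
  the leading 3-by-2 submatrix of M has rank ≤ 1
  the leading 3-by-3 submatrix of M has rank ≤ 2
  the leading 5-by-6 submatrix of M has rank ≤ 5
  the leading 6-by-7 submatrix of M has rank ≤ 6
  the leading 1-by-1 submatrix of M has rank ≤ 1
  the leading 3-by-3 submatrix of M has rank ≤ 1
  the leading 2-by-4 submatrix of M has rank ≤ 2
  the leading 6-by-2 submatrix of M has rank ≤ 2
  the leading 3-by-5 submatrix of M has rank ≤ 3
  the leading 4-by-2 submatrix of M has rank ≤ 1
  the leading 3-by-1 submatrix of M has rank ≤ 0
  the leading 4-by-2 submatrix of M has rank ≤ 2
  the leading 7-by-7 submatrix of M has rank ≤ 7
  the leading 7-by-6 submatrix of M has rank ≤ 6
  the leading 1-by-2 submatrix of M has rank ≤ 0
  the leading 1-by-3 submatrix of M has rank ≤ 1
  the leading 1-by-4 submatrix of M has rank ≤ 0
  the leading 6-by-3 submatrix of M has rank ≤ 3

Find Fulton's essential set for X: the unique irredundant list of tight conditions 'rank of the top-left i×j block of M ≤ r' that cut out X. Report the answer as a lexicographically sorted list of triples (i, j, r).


Reconstructing r_w from the 26 given conditions:

  R[1]: 0  0  0  0  1  1  1
  R[2]: 0  0  1  1  2  2  2
  R[3]: 0  0  1  1  2  3  3
  R[4]: 1  1  2  2  3  4  4
  R[5]: 1  2  3  3  4  5  5
  R[6]: 1  2  3  4  5  6  6
  R[7]: 1  2  3  4  5  6  7

so w = (5, 3, 6, 1, 2, 4, 7).

Fulton essential set (3 of the 9 Rothe cells):

[(1, 4, 0), (3, 2, 0), (3, 4, 1)]


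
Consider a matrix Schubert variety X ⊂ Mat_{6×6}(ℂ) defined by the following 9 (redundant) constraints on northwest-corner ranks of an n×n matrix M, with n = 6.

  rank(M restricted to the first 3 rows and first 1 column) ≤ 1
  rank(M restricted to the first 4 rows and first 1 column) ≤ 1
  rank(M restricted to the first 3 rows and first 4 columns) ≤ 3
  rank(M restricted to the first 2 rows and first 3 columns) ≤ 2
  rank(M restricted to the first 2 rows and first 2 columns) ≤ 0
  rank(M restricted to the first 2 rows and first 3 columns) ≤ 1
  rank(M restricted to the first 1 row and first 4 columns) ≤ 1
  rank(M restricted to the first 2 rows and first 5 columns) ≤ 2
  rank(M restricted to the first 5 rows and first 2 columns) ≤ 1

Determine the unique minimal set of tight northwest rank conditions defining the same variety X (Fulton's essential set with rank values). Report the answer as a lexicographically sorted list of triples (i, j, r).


Reconstructing r_w from the 9 given conditions:

  row 1: 0 | 0 | 1 | 1 | 1 | 1
  row 2: 0 | 0 | 1 | 2 | 2 | 2
  row 3: 1 | 1 | 2 | 3 | 3 | 3
  row 4: 1 | 1 | 2 | 3 | 4 | 4
  row 5: 1 | 1 | 2 | 3 | 4 | 5
  row 6: 1 | 2 | 3 | 4 | 5 | 6

second differences of R give the permutation w = (3, 4, 1, 5, 6, 2).

D(w) has 6 cells with 2 SE-corners; essential set:

[(2, 2, 0), (5, 2, 1)]


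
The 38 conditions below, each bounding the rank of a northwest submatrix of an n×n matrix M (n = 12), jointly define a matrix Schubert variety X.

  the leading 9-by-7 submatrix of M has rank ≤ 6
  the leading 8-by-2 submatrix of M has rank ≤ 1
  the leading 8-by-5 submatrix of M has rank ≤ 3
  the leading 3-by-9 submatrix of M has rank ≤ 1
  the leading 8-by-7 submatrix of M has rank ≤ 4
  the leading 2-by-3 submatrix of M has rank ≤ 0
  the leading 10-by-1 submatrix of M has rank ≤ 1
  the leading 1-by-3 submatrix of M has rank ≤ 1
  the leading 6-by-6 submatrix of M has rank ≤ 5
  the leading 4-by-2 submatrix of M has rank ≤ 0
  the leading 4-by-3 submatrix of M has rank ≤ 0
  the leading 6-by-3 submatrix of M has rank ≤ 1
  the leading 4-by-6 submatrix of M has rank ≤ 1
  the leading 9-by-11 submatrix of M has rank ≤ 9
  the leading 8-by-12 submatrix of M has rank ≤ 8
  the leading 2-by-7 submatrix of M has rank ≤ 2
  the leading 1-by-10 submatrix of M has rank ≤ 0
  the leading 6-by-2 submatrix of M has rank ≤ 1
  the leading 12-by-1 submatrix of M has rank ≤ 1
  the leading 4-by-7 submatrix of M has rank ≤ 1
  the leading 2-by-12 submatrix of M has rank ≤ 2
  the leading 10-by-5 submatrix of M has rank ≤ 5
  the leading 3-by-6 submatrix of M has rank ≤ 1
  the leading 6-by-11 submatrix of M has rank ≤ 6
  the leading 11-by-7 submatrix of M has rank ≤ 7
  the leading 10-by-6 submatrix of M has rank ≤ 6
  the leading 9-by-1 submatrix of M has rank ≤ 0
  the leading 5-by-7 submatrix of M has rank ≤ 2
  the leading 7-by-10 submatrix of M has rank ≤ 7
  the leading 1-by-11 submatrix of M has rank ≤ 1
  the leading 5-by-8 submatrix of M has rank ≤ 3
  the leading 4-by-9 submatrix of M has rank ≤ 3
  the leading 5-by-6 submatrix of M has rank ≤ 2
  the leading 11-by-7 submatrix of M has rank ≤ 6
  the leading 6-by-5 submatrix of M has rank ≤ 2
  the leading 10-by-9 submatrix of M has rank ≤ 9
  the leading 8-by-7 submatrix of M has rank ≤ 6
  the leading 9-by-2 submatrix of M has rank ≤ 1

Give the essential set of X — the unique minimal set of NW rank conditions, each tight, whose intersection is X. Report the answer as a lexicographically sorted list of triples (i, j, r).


Rank table r_w(12×12) implied by the 38 constraints:

  0 0 0 0 0 0 0 0 0 0 1 1
  0 0 0 1 1 1 1 1 1 1 2 2
  0 0 0 1 1 1 1 1 1 2 3 3
  0 0 0 1 1 1 1 2 2 3 4 4
  0 1 1 2 2 2 2 3 3 4 5 5
  0 1 1 2 2 3 3 4 4 5 6 6
  0 1 2 3 3 4 4 5 5 6 7 7
  0 1 2 3 3 4 4 5 6 7 8 8
  0 1 2 3 4 5 5 6 7 8 9 9
  1 2 3 4 5 6 6 7 8 9 10 10
  1 2 3 4 5 6 6 7 8 9 10 11
  1 2 3 4 5 6 7 8 9 10 11 12

the unique w with this rank table is (11, 4, 10, 8, 2, 6, 3, 9, 5, 1, 12, 7).

10 SE-corners of the 37-cell Rothe diagram give Ess(w):

[(1, 10, 0), (3, 9, 1), (4, 3, 0), (4, 7, 1), (6, 3, 1), (6, 5, 2), (8, 5, 3), (8, 7, 4), (9, 1, 0), (11, 7, 6)]


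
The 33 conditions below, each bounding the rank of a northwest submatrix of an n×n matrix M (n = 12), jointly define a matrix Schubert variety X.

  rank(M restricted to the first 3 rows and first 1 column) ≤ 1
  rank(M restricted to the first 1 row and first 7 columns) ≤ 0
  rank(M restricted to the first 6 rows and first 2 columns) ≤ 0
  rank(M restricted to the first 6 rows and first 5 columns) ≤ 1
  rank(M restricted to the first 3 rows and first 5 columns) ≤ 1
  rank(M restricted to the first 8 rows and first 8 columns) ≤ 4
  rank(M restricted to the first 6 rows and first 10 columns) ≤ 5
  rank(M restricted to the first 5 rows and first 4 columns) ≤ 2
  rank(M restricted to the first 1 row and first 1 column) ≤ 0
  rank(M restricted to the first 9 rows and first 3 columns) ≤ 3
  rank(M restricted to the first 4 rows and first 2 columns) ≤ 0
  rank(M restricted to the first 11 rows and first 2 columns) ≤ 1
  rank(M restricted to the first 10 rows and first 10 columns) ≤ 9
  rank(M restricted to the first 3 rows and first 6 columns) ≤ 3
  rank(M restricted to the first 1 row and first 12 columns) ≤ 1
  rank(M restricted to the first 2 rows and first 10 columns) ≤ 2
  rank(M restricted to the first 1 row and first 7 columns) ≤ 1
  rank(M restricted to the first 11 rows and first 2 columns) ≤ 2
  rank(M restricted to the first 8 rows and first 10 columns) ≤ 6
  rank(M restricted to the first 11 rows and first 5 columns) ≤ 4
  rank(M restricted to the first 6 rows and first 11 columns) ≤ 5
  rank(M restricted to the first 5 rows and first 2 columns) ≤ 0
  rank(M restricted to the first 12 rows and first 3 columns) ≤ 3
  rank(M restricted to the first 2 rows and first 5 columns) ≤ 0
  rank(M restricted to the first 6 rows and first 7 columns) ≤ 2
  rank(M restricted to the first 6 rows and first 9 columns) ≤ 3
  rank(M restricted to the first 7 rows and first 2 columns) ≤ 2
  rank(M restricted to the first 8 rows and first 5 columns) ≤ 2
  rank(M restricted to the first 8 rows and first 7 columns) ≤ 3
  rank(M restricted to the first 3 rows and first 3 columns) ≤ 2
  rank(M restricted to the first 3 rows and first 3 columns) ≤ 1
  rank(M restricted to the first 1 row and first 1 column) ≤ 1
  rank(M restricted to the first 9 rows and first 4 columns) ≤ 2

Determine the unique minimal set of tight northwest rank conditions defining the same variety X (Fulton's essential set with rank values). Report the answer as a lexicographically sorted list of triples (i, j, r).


The tightest implied rank at each (i,j), from the 33 conditions:

  0  0  0  0  0  0  0  1  1  1  1  1
  0  0  0  0  0  1  1  2  2  2  2  2
  0  0  1  1  1  2  2  3  3  3  3  3
  0  0  1  1  1  2  2  3  3  4  4  4
  0  0  1  1  1  2  2  3  3  4  5  5
  0  0  1  1  1  2  2  3  3  4  5  6
  1  1  2  2  2  3  3  4  4  5  6  7
  1  1  2  2  2  3  3  4  5  6  7  8
  1  1  2  2  3  4  4  5  6  7  8  9
  1  1  2  3  4  5  5  6  7  8  9  10
  1  1  2  3  4  5  6  7  8  9  10  11
  1  2  3  4  5  6  7  8  9  10  11  12

hence w(1..12) = (8, 6, 3, 10, 11, 12, 1, 9, 5, 4, 7, 2).

10 SE-corners of the 40-cell Rothe diagram give Ess(w):

[(1, 7, 0), (2, 5, 0), (6, 2, 0), (6, 5, 1), (6, 7, 2), (6, 9, 3), (8, 5, 2), (8, 7, 3), (9, 4, 2), (11, 2, 1)]


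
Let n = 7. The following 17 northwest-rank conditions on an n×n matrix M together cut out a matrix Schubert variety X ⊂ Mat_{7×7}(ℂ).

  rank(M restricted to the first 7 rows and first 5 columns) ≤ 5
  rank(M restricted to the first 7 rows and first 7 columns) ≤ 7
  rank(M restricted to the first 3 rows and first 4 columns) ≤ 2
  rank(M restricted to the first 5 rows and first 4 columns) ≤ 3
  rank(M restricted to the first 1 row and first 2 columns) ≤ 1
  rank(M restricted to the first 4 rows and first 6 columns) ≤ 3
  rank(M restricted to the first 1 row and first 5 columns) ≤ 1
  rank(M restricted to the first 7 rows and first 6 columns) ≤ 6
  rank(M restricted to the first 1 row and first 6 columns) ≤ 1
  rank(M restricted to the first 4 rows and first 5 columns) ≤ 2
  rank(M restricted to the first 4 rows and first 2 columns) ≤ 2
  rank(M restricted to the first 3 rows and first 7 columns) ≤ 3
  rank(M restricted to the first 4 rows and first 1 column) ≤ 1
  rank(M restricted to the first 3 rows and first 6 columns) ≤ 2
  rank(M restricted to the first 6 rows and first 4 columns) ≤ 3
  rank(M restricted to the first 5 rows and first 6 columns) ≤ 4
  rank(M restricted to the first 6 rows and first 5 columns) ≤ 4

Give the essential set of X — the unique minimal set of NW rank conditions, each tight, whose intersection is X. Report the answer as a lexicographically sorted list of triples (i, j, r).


Computing R[i][j] = min implied NW-rank bound (n=7, 17 conditions):

  i=1: 1 | 1 | 1 | 1 | 1 | 1 | 1
  i=2: 1 | 2 | 2 | 2 | 2 | 2 | 2
  i=3: 1 | 2 | 2 | 2 | 2 | 2 | 3
  i=4: 1 | 2 | 2 | 2 | 2 | 3 | 4
  i=5: 1 | 2 | 3 | 3 | 3 | 4 | 5
  i=6: 1 | 2 | 3 | 3 | 4 | 5 | 6
  i=7: 1 | 2 | 3 | 4 | 5 | 6 | 7

so w = (1, 2, 7, 6, 3, 5, 4).

Rothe diagram D(w) (8 cells), 3 SE-corners (essential conditions):

[(3, 6, 2), (4, 5, 2), (6, 4, 3)]


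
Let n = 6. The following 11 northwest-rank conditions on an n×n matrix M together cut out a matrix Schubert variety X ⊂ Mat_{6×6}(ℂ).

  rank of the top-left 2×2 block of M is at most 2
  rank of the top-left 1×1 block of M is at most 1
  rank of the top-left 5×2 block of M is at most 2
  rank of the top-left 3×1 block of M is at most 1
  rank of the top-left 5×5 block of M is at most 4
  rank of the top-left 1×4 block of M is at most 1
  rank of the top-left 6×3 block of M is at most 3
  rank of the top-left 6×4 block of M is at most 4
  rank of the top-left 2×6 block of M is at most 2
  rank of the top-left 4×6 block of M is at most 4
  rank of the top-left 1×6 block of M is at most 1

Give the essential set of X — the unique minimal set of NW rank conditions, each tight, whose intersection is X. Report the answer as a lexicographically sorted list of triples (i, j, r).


Reconstructing r_w from the 11 given conditions:

  R[1]: 1 | 1 | 1 | 1 | 1 | 1
  R[2]: 1 | 2 | 2 | 2 | 2 | 2
  R[3]: 1 | 2 | 3 | 3 | 3 | 3
  R[4]: 1 | 2 | 3 | 4 | 4 | 4
  R[5]: 1 | 2 | 3 | 4 | 4 | 5
  R[6]: 1 | 2 | 3 | 4 | 5 | 6

the unique w with this rank table is (1, 2, 3, 4, 6, 5).

|D(w)|=1, |Ess(w)|=1:

[(5, 5, 4)]


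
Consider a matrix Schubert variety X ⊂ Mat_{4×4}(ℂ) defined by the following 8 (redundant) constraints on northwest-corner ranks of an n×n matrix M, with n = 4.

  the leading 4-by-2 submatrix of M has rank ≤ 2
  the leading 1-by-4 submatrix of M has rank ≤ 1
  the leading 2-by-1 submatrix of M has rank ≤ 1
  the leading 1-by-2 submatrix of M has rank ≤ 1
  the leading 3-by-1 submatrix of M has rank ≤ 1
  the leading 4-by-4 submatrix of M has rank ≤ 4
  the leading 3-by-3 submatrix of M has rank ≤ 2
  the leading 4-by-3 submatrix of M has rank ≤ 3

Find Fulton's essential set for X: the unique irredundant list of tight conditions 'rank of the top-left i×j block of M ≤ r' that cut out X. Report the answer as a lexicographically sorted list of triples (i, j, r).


Computing R[i][j] = min implied NW-rank bound (n=4, 8 conditions):

  1 1 1 1
  1 2 2 2
  1 2 2 3
  1 2 3 4

second differences of R give the permutation w = (1, 2, 4, 3).

|D(w)|=1, |Ess(w)|=1:

[(3, 3, 2)]


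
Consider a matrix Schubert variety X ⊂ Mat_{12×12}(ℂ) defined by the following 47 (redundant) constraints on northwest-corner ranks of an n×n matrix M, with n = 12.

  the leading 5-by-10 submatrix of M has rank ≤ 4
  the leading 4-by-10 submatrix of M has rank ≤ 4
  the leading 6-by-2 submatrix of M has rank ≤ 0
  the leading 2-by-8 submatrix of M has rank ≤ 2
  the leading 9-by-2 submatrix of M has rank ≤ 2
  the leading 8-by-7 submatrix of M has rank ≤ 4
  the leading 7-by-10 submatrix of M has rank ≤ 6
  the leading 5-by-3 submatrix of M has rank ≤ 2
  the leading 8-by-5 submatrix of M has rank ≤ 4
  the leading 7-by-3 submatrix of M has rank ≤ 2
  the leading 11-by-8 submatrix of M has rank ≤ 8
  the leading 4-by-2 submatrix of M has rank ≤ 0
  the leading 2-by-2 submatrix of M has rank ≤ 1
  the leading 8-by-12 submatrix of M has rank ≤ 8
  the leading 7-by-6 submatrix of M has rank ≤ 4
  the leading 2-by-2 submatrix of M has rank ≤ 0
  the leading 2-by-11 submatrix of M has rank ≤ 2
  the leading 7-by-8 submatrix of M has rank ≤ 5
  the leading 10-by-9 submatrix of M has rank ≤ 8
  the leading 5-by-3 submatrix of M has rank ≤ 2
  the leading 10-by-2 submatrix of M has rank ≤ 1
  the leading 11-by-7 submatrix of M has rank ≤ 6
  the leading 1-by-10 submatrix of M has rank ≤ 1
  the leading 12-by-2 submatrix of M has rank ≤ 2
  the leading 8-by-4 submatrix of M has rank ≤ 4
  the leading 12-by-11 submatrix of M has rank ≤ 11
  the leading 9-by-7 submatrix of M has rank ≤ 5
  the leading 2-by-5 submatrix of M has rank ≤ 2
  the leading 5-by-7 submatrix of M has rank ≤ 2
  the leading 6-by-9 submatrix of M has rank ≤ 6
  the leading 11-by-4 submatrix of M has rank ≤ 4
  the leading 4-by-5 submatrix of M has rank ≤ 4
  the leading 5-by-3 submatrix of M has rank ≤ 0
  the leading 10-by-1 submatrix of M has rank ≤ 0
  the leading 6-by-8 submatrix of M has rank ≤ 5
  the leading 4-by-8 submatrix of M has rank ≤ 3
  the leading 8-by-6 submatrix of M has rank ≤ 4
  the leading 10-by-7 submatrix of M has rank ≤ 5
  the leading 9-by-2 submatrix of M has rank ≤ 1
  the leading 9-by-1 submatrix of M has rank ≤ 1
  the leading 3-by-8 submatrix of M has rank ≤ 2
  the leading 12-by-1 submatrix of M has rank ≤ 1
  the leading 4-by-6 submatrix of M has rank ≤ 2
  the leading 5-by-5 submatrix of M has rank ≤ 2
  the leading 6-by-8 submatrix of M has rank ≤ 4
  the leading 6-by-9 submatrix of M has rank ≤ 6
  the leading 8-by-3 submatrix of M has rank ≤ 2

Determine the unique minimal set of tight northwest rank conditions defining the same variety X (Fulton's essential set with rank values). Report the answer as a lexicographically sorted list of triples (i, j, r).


The tightest implied rank at each (i,j), from the 47 conditions:

  row 1: 0 | 0 | 0 | 1 | 1 | 1 | 1 | 1 | 1 | 1 | 1 | 1
  row 2: 0 | 0 | 0 | 1 | 2 | 2 | 2 | 2 | 2 | 2 | 2 | 2
  row 3: 0 | 0 | 0 | 1 | 2 | 2 | 2 | 2 | 3 | 3 | 3 | 3
  row 4: 0 | 0 | 0 | 1 | 2 | 2 | 2 | 3 | 4 | 4 | 4 | 4
  row 5: 0 | 0 | 0 | 1 | 2 | 2 | 2 | 3 | 4 | 4 | 5 | 5
  row 6: 0 | 0 | 1 | 2 | 3 | 3 | 3 | 4 | 5 | 5 | 6 | 6
  row 7: 0 | 1 | 2 | 3 | 4 | 4 | 4 | 5 | 6 | 6 | 7 | 7
  row 8: 0 | 1 | 2 | 3 | 4 | 4 | 4 | 5 | 6 | 7 | 8 | 8
  row 9: 0 | 1 | 2 | 3 | 4 | 5 | 5 | 6 | 7 | 8 | 9 | 9
  row 10: 0 | 1 | 2 | 3 | 4 | 5 | 5 | 6 | 7 | 8 | 9 | 10
  row 11: 1 | 2 | 3 | 4 | 5 | 6 | 6 | 7 | 8 | 9 | 10 | 11
  row 12: 1 | 2 | 3 | 4 | 5 | 6 | 7 | 8 | 9 | 10 | 11 | 12

so w = (4, 5, 9, 8, 11, 3, 2, 10, 6, 12, 1, 7).

D(w) has 32 cells with 8 SE-corners; essential set:

[(3, 8, 2), (5, 3, 0), (5, 7, 2), (5, 10, 4), (6, 2, 0), (8, 7, 4), (10, 1, 0), (10, 7, 5)]


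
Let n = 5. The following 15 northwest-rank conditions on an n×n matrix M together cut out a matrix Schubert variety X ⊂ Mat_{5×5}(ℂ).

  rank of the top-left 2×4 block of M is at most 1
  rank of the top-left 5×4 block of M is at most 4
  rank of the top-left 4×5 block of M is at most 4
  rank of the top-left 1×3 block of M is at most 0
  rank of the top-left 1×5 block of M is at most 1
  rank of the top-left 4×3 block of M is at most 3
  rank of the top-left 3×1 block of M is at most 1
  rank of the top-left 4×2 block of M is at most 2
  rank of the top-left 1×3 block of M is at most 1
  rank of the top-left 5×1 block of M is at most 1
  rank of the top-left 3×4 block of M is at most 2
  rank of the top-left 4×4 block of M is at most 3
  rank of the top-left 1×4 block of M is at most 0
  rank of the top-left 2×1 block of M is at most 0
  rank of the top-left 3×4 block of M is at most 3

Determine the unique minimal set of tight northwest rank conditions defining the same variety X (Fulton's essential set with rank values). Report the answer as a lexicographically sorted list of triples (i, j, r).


Propagating the 15 rank bounds to every northwest block:

  row 1: 0 0 0 0 1
  row 2: 0 1 1 1 2
  row 3: 1 2 2 2 3
  row 4: 1 2 3 3 4
  row 5: 1 2 3 4 5

hence w(1..5) = (5, 2, 1, 3, 4).

D(w) has 5 cells with 2 SE-corners; essential set:

[(1, 4, 0), (2, 1, 0)]


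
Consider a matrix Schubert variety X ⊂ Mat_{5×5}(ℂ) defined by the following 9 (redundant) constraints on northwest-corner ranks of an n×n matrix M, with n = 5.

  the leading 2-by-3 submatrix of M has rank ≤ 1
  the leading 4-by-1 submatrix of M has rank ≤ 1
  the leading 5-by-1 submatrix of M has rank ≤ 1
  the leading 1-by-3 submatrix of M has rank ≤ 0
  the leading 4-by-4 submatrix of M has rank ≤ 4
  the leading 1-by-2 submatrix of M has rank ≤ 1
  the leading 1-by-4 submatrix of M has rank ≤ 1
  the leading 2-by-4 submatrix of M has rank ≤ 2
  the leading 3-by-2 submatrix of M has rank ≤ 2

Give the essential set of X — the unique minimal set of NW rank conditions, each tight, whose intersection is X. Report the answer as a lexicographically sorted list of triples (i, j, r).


Computing R[i][j] = min implied NW-rank bound (n=5, 9 conditions):

  row 1: 0, 0, 0, 1, 1
  row 2: 1, 1, 1, 2, 2
  row 3: 1, 2, 2, 3, 3
  row 4: 1, 2, 3, 4, 4
  row 5: 1, 2, 3, 4, 5

giving w = (4, 1, 2, 3, 5) via Δ²R.

D(w) has 3 cells with 1 SE-corner; essential set:

[(1, 3, 0)]


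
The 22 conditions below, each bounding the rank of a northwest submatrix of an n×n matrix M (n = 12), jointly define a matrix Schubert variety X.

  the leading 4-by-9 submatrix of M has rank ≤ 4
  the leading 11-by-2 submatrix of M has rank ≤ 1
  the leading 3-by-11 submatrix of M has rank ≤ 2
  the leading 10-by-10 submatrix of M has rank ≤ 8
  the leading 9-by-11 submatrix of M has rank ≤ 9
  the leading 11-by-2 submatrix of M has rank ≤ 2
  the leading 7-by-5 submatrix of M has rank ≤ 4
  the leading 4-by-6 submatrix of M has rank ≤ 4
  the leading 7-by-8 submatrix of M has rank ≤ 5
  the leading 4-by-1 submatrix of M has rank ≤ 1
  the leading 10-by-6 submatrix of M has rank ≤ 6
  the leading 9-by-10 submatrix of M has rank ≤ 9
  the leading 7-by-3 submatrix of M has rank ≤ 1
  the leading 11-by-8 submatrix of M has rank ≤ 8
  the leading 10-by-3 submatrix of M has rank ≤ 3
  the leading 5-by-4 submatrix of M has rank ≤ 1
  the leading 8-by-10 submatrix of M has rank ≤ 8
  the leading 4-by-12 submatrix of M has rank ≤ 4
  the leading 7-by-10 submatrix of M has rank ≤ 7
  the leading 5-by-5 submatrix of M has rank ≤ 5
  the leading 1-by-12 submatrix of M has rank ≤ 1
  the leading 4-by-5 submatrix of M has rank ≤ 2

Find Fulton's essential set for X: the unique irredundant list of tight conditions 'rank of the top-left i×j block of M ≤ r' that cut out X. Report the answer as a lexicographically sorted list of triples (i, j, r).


Reconstructing r_w from the 22 given conditions:

  R[1]: 1 1 1 1 1 1 1 1 1 1 1 1
  R[2]: 1 1 1 1 2 2 2 2 2 2 2 2
  R[3]: 1 1 1 1 2 2 2 2 2 2 2 3
  R[4]: 1 1 1 1 2 3 3 3 3 3 3 4
  R[5]: 1 1 1 1 2 3 4 4 4 4 4 5
  R[6]: 1 1 1 2 3 4 5 5 5 5 5 6
  R[7]: 1 1 1 2 3 4 5 5 6 6 6 7
  R[8]: 1 1 2 3 4 5 6 6 7 7 7 8
  R[9]: 1 1 2 3 4 5 6 7 8 8 8 9
  R[10]: 1 1 2 3 4 5 6 7 8 8 9 10
  R[11]: 1 1 2 3 4 5 6 7 8 9 10 11
  R[12]: 1 2 3 4 5 6 7 8 9 10 11 12

giving w = (1, 5, 12, 6, 7, 4, 9, 3, 8, 11, 10, 2) via Δ²R.

D(w) has 28 cells with 6 SE-corners; essential set:

[(3, 11, 2), (5, 4, 1), (7, 3, 1), (7, 8, 5), (10, 10, 8), (11, 2, 1)]
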